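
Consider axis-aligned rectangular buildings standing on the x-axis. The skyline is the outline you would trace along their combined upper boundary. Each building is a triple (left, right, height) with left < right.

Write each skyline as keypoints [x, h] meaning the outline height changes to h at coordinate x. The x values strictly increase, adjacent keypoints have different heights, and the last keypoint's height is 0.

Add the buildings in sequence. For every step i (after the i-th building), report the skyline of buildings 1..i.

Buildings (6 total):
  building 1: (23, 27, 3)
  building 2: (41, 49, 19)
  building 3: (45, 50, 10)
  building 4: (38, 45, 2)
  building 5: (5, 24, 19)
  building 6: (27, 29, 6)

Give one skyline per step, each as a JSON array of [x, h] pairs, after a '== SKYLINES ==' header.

== SKYLINES ==
[[23,3],[27,0]]
[[23,3],[27,0],[41,19],[49,0]]
[[23,3],[27,0],[41,19],[49,10],[50,0]]
[[23,3],[27,0],[38,2],[41,19],[49,10],[50,0]]
[[5,19],[24,3],[27,0],[38,2],[41,19],[49,10],[50,0]]
[[5,19],[24,3],[27,6],[29,0],[38,2],[41,19],[49,10],[50,0]]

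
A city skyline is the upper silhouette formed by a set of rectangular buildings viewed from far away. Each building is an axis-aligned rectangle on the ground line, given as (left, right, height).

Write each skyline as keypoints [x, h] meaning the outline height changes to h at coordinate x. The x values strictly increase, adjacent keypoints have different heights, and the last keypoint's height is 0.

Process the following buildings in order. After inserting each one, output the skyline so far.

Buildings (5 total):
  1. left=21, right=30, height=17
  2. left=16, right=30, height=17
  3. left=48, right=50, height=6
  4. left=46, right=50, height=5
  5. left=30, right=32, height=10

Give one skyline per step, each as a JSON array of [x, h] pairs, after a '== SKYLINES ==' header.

== SKYLINES ==
[[21,17],[30,0]]
[[16,17],[30,0]]
[[16,17],[30,0],[48,6],[50,0]]
[[16,17],[30,0],[46,5],[48,6],[50,0]]
[[16,17],[30,10],[32,0],[46,5],[48,6],[50,0]]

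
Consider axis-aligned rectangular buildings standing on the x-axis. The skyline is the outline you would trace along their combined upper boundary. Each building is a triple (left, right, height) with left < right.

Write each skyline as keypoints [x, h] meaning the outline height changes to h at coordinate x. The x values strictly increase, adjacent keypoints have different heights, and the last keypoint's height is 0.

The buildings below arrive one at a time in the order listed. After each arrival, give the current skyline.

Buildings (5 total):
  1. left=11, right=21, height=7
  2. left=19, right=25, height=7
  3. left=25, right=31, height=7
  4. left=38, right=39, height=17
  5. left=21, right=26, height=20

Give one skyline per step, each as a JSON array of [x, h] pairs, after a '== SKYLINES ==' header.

== SKYLINES ==
[[11,7],[21,0]]
[[11,7],[25,0]]
[[11,7],[31,0]]
[[11,7],[31,0],[38,17],[39,0]]
[[11,7],[21,20],[26,7],[31,0],[38,17],[39,0]]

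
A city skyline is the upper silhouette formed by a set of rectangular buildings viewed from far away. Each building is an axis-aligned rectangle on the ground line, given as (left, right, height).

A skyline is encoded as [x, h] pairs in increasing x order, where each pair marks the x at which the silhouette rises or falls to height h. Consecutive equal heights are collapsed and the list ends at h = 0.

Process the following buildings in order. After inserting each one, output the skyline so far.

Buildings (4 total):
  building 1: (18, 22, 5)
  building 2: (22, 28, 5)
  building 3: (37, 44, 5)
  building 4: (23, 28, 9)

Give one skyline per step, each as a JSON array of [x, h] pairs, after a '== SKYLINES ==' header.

== SKYLINES ==
[[18,5],[22,0]]
[[18,5],[28,0]]
[[18,5],[28,0],[37,5],[44,0]]
[[18,5],[23,9],[28,0],[37,5],[44,0]]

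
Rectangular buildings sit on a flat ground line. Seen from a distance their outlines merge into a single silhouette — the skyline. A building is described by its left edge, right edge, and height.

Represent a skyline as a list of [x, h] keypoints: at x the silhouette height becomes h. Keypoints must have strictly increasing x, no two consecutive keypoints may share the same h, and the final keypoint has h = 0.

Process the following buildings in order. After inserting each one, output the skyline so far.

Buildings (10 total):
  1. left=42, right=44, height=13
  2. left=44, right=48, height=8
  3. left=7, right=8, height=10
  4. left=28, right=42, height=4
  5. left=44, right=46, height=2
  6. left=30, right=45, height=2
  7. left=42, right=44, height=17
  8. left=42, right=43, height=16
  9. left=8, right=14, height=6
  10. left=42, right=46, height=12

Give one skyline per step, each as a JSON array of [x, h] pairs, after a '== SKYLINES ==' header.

== SKYLINES ==
[[42,13],[44,0]]
[[42,13],[44,8],[48,0]]
[[7,10],[8,0],[42,13],[44,8],[48,0]]
[[7,10],[8,0],[28,4],[42,13],[44,8],[48,0]]
[[7,10],[8,0],[28,4],[42,13],[44,8],[48,0]]
[[7,10],[8,0],[28,4],[42,13],[44,8],[48,0]]
[[7,10],[8,0],[28,4],[42,17],[44,8],[48,0]]
[[7,10],[8,0],[28,4],[42,17],[44,8],[48,0]]
[[7,10],[8,6],[14,0],[28,4],[42,17],[44,8],[48,0]]
[[7,10],[8,6],[14,0],[28,4],[42,17],[44,12],[46,8],[48,0]]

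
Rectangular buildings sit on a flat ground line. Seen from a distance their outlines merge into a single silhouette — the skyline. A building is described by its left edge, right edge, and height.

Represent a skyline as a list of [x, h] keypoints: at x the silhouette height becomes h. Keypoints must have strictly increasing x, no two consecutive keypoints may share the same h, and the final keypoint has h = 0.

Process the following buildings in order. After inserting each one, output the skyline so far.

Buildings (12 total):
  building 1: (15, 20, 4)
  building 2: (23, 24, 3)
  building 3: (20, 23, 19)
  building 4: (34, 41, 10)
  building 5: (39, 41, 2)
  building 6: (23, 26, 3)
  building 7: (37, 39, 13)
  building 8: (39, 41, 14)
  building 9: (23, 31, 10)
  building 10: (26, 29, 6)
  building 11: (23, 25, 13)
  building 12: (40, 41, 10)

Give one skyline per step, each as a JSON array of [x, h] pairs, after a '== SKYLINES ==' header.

== SKYLINES ==
[[15,4],[20,0]]
[[15,4],[20,0],[23,3],[24,0]]
[[15,4],[20,19],[23,3],[24,0]]
[[15,4],[20,19],[23,3],[24,0],[34,10],[41,0]]
[[15,4],[20,19],[23,3],[24,0],[34,10],[41,0]]
[[15,4],[20,19],[23,3],[26,0],[34,10],[41,0]]
[[15,4],[20,19],[23,3],[26,0],[34,10],[37,13],[39,10],[41,0]]
[[15,4],[20,19],[23,3],[26,0],[34,10],[37,13],[39,14],[41,0]]
[[15,4],[20,19],[23,10],[31,0],[34,10],[37,13],[39,14],[41,0]]
[[15,4],[20,19],[23,10],[31,0],[34,10],[37,13],[39,14],[41,0]]
[[15,4],[20,19],[23,13],[25,10],[31,0],[34,10],[37,13],[39,14],[41,0]]
[[15,4],[20,19],[23,13],[25,10],[31,0],[34,10],[37,13],[39,14],[41,0]]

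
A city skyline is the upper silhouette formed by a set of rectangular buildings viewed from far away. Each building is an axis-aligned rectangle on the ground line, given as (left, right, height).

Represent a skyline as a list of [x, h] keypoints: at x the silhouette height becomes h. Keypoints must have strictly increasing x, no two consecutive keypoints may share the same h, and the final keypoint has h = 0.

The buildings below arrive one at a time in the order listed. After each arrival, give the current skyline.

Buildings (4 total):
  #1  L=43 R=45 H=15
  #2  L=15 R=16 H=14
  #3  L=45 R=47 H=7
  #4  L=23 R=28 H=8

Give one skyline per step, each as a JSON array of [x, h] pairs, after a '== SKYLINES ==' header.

== SKYLINES ==
[[43,15],[45,0]]
[[15,14],[16,0],[43,15],[45,0]]
[[15,14],[16,0],[43,15],[45,7],[47,0]]
[[15,14],[16,0],[23,8],[28,0],[43,15],[45,7],[47,0]]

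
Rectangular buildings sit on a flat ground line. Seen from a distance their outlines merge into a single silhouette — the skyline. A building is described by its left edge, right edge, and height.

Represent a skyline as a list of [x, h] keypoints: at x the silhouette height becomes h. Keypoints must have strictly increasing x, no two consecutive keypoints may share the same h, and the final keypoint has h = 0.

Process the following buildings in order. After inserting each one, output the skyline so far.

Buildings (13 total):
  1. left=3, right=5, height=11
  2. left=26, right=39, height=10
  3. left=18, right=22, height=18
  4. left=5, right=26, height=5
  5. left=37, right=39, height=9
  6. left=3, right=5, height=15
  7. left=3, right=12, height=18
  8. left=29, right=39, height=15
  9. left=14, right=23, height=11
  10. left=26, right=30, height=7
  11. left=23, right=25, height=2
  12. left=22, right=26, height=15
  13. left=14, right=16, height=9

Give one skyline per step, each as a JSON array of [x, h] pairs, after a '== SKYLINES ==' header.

== SKYLINES ==
[[3,11],[5,0]]
[[3,11],[5,0],[26,10],[39,0]]
[[3,11],[5,0],[18,18],[22,0],[26,10],[39,0]]
[[3,11],[5,5],[18,18],[22,5],[26,10],[39,0]]
[[3,11],[5,5],[18,18],[22,5],[26,10],[39,0]]
[[3,15],[5,5],[18,18],[22,5],[26,10],[39,0]]
[[3,18],[12,5],[18,18],[22,5],[26,10],[39,0]]
[[3,18],[12,5],[18,18],[22,5],[26,10],[29,15],[39,0]]
[[3,18],[12,5],[14,11],[18,18],[22,11],[23,5],[26,10],[29,15],[39,0]]
[[3,18],[12,5],[14,11],[18,18],[22,11],[23,5],[26,10],[29,15],[39,0]]
[[3,18],[12,5],[14,11],[18,18],[22,11],[23,5],[26,10],[29,15],[39,0]]
[[3,18],[12,5],[14,11],[18,18],[22,15],[26,10],[29,15],[39,0]]
[[3,18],[12,5],[14,11],[18,18],[22,15],[26,10],[29,15],[39,0]]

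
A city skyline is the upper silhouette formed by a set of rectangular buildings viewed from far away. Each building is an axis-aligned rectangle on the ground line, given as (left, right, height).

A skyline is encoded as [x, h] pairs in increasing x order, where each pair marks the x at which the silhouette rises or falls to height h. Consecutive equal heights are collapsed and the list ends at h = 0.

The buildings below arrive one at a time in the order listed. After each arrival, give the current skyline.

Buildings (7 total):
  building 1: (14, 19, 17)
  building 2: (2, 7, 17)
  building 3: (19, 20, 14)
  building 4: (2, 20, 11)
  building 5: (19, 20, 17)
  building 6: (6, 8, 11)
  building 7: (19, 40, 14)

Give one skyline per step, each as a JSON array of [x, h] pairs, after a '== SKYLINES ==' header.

== SKYLINES ==
[[14,17],[19,0]]
[[2,17],[7,0],[14,17],[19,0]]
[[2,17],[7,0],[14,17],[19,14],[20,0]]
[[2,17],[7,11],[14,17],[19,14],[20,0]]
[[2,17],[7,11],[14,17],[20,0]]
[[2,17],[7,11],[14,17],[20,0]]
[[2,17],[7,11],[14,17],[20,14],[40,0]]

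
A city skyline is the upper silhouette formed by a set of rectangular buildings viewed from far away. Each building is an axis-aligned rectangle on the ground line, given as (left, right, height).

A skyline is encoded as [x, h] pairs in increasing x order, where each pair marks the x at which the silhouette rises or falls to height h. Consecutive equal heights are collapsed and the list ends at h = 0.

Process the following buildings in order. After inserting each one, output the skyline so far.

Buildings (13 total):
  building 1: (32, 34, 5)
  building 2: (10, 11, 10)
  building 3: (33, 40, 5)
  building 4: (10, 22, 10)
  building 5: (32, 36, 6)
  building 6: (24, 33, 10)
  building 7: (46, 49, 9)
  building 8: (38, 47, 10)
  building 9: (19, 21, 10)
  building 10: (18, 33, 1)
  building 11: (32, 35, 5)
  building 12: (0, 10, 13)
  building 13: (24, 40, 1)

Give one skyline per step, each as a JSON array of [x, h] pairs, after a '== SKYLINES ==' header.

== SKYLINES ==
[[32,5],[34,0]]
[[10,10],[11,0],[32,5],[34,0]]
[[10,10],[11,0],[32,5],[40,0]]
[[10,10],[22,0],[32,5],[40,0]]
[[10,10],[22,0],[32,6],[36,5],[40,0]]
[[10,10],[22,0],[24,10],[33,6],[36,5],[40,0]]
[[10,10],[22,0],[24,10],[33,6],[36,5],[40,0],[46,9],[49,0]]
[[10,10],[22,0],[24,10],[33,6],[36,5],[38,10],[47,9],[49,0]]
[[10,10],[22,0],[24,10],[33,6],[36,5],[38,10],[47,9],[49,0]]
[[10,10],[22,1],[24,10],[33,6],[36,5],[38,10],[47,9],[49,0]]
[[10,10],[22,1],[24,10],[33,6],[36,5],[38,10],[47,9],[49,0]]
[[0,13],[10,10],[22,1],[24,10],[33,6],[36,5],[38,10],[47,9],[49,0]]
[[0,13],[10,10],[22,1],[24,10],[33,6],[36,5],[38,10],[47,9],[49,0]]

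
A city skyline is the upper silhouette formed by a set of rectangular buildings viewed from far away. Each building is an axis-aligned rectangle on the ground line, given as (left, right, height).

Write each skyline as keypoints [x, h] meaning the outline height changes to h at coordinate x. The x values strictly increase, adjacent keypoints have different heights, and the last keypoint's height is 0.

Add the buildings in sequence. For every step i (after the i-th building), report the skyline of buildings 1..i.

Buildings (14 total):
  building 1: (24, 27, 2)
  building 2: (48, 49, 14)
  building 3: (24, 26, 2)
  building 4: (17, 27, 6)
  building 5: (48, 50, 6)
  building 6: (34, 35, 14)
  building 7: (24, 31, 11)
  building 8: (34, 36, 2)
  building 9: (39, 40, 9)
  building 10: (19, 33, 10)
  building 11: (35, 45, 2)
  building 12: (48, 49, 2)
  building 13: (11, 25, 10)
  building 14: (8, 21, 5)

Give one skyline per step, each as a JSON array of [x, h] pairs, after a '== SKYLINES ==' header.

== SKYLINES ==
[[24,2],[27,0]]
[[24,2],[27,0],[48,14],[49,0]]
[[24,2],[27,0],[48,14],[49,0]]
[[17,6],[27,0],[48,14],[49,0]]
[[17,6],[27,0],[48,14],[49,6],[50,0]]
[[17,6],[27,0],[34,14],[35,0],[48,14],[49,6],[50,0]]
[[17,6],[24,11],[31,0],[34,14],[35,0],[48,14],[49,6],[50,0]]
[[17,6],[24,11],[31,0],[34,14],[35,2],[36,0],[48,14],[49,6],[50,0]]
[[17,6],[24,11],[31,0],[34,14],[35,2],[36,0],[39,9],[40,0],[48,14],[49,6],[50,0]]
[[17,6],[19,10],[24,11],[31,10],[33,0],[34,14],[35,2],[36,0],[39,9],[40,0],[48,14],[49,6],[50,0]]
[[17,6],[19,10],[24,11],[31,10],[33,0],[34,14],[35,2],[39,9],[40,2],[45,0],[48,14],[49,6],[50,0]]
[[17,6],[19,10],[24,11],[31,10],[33,0],[34,14],[35,2],[39,9],[40,2],[45,0],[48,14],[49,6],[50,0]]
[[11,10],[24,11],[31,10],[33,0],[34,14],[35,2],[39,9],[40,2],[45,0],[48,14],[49,6],[50,0]]
[[8,5],[11,10],[24,11],[31,10],[33,0],[34,14],[35,2],[39,9],[40,2],[45,0],[48,14],[49,6],[50,0]]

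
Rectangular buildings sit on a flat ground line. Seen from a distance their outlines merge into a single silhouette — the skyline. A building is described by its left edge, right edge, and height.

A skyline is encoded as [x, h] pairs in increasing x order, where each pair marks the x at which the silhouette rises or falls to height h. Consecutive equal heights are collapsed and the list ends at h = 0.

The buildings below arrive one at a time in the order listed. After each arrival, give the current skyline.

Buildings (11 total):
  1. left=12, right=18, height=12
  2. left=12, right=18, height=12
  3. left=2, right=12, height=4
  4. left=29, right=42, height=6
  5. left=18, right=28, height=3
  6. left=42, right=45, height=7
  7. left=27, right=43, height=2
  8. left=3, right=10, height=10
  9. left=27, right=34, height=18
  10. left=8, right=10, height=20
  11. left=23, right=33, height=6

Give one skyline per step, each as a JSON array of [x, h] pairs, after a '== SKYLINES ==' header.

== SKYLINES ==
[[12,12],[18,0]]
[[12,12],[18,0]]
[[2,4],[12,12],[18,0]]
[[2,4],[12,12],[18,0],[29,6],[42,0]]
[[2,4],[12,12],[18,3],[28,0],[29,6],[42,0]]
[[2,4],[12,12],[18,3],[28,0],[29,6],[42,7],[45,0]]
[[2,4],[12,12],[18,3],[28,2],[29,6],[42,7],[45,0]]
[[2,4],[3,10],[10,4],[12,12],[18,3],[28,2],[29,6],[42,7],[45,0]]
[[2,4],[3,10],[10,4],[12,12],[18,3],[27,18],[34,6],[42,7],[45,0]]
[[2,4],[3,10],[8,20],[10,4],[12,12],[18,3],[27,18],[34,6],[42,7],[45,0]]
[[2,4],[3,10],[8,20],[10,4],[12,12],[18,3],[23,6],[27,18],[34,6],[42,7],[45,0]]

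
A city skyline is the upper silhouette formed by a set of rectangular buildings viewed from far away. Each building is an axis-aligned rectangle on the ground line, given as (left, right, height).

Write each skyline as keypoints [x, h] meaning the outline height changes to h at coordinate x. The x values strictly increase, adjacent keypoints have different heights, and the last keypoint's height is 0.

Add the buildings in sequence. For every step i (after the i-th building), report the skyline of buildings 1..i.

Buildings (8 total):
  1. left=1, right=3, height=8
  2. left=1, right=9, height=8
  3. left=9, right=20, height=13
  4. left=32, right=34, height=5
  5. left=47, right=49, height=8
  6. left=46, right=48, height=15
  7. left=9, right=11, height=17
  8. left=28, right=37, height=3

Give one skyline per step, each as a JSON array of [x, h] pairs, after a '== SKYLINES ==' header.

== SKYLINES ==
[[1,8],[3,0]]
[[1,8],[9,0]]
[[1,8],[9,13],[20,0]]
[[1,8],[9,13],[20,0],[32,5],[34,0]]
[[1,8],[9,13],[20,0],[32,5],[34,0],[47,8],[49,0]]
[[1,8],[9,13],[20,0],[32,5],[34,0],[46,15],[48,8],[49,0]]
[[1,8],[9,17],[11,13],[20,0],[32,5],[34,0],[46,15],[48,8],[49,0]]
[[1,8],[9,17],[11,13],[20,0],[28,3],[32,5],[34,3],[37,0],[46,15],[48,8],[49,0]]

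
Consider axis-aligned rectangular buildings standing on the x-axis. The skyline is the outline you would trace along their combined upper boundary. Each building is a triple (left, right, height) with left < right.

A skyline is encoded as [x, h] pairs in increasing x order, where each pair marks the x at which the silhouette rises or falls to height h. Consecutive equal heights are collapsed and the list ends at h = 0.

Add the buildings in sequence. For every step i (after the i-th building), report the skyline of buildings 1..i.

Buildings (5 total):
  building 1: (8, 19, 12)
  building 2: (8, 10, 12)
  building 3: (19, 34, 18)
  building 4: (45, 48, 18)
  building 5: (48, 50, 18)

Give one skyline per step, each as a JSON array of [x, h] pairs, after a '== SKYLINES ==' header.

== SKYLINES ==
[[8,12],[19,0]]
[[8,12],[19,0]]
[[8,12],[19,18],[34,0]]
[[8,12],[19,18],[34,0],[45,18],[48,0]]
[[8,12],[19,18],[34,0],[45,18],[50,0]]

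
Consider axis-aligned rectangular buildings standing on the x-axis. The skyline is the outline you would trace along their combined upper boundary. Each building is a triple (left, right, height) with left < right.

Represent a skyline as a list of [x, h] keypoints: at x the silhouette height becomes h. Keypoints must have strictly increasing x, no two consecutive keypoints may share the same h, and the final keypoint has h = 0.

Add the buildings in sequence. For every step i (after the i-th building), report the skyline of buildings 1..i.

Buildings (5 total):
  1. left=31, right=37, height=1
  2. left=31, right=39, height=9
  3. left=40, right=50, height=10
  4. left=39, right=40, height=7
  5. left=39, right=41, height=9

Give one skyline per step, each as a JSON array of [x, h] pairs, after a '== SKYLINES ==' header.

== SKYLINES ==
[[31,1],[37,0]]
[[31,9],[39,0]]
[[31,9],[39,0],[40,10],[50,0]]
[[31,9],[39,7],[40,10],[50,0]]
[[31,9],[40,10],[50,0]]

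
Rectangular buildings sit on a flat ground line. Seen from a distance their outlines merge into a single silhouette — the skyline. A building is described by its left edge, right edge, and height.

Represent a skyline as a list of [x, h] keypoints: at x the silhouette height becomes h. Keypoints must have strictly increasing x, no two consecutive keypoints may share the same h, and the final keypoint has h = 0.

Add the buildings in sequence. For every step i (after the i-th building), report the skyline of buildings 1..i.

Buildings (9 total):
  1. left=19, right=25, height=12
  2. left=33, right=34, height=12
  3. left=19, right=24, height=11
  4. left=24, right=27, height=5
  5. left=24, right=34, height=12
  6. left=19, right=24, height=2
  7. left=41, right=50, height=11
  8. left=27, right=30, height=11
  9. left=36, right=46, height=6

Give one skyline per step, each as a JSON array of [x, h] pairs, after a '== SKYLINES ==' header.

== SKYLINES ==
[[19,12],[25,0]]
[[19,12],[25,0],[33,12],[34,0]]
[[19,12],[25,0],[33,12],[34,0]]
[[19,12],[25,5],[27,0],[33,12],[34,0]]
[[19,12],[34,0]]
[[19,12],[34,0]]
[[19,12],[34,0],[41,11],[50,0]]
[[19,12],[34,0],[41,11],[50,0]]
[[19,12],[34,0],[36,6],[41,11],[50,0]]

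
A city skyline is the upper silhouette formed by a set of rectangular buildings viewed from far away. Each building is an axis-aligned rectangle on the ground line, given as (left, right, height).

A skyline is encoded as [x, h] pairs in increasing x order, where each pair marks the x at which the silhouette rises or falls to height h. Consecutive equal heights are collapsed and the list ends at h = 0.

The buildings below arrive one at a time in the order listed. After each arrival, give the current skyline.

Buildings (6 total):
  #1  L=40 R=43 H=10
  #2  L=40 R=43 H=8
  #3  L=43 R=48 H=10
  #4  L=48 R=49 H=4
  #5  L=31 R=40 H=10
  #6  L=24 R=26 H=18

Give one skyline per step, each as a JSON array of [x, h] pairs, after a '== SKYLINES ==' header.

== SKYLINES ==
[[40,10],[43,0]]
[[40,10],[43,0]]
[[40,10],[48,0]]
[[40,10],[48,4],[49,0]]
[[31,10],[48,4],[49,0]]
[[24,18],[26,0],[31,10],[48,4],[49,0]]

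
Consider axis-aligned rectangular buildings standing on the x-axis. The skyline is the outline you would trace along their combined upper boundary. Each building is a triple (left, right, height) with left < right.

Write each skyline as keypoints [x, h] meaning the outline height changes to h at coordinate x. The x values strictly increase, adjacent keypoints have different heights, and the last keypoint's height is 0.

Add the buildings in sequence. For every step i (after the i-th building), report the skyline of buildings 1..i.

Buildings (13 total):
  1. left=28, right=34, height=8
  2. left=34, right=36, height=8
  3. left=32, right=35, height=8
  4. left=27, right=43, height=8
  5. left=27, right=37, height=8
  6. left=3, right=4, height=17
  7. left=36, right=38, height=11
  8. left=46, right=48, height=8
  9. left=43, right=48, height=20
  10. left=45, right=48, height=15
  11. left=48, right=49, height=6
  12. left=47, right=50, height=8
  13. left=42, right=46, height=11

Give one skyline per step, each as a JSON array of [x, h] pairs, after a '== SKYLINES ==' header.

== SKYLINES ==
[[28,8],[34,0]]
[[28,8],[36,0]]
[[28,8],[36,0]]
[[27,8],[43,0]]
[[27,8],[43,0]]
[[3,17],[4,0],[27,8],[43,0]]
[[3,17],[4,0],[27,8],[36,11],[38,8],[43,0]]
[[3,17],[4,0],[27,8],[36,11],[38,8],[43,0],[46,8],[48,0]]
[[3,17],[4,0],[27,8],[36,11],[38,8],[43,20],[48,0]]
[[3,17],[4,0],[27,8],[36,11],[38,8],[43,20],[48,0]]
[[3,17],[4,0],[27,8],[36,11],[38,8],[43,20],[48,6],[49,0]]
[[3,17],[4,0],[27,8],[36,11],[38,8],[43,20],[48,8],[50,0]]
[[3,17],[4,0],[27,8],[36,11],[38,8],[42,11],[43,20],[48,8],[50,0]]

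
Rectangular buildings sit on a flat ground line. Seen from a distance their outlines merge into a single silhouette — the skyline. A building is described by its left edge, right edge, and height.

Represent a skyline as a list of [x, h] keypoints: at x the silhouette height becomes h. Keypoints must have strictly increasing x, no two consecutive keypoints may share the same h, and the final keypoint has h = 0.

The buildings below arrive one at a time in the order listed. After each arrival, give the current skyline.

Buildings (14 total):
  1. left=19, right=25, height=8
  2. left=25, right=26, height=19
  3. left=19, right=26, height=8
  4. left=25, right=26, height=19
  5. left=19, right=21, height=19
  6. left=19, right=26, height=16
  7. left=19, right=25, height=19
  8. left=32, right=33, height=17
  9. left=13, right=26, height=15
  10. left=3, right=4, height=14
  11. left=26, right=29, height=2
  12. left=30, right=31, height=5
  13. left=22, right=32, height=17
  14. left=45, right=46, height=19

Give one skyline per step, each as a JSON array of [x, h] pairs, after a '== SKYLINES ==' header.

== SKYLINES ==
[[19,8],[25,0]]
[[19,8],[25,19],[26,0]]
[[19,8],[25,19],[26,0]]
[[19,8],[25,19],[26,0]]
[[19,19],[21,8],[25,19],[26,0]]
[[19,19],[21,16],[25,19],[26,0]]
[[19,19],[26,0]]
[[19,19],[26,0],[32,17],[33,0]]
[[13,15],[19,19],[26,0],[32,17],[33,0]]
[[3,14],[4,0],[13,15],[19,19],[26,0],[32,17],[33,0]]
[[3,14],[4,0],[13,15],[19,19],[26,2],[29,0],[32,17],[33,0]]
[[3,14],[4,0],[13,15],[19,19],[26,2],[29,0],[30,5],[31,0],[32,17],[33,0]]
[[3,14],[4,0],[13,15],[19,19],[26,17],[33,0]]
[[3,14],[4,0],[13,15],[19,19],[26,17],[33,0],[45,19],[46,0]]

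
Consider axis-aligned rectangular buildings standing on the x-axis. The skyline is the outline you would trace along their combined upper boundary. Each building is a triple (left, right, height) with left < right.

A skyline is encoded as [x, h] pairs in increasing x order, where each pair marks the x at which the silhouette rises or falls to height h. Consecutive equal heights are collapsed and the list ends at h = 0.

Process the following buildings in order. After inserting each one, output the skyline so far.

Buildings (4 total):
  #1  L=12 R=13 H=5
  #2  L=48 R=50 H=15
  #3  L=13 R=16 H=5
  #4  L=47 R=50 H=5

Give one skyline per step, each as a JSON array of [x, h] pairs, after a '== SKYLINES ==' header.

== SKYLINES ==
[[12,5],[13,0]]
[[12,5],[13,0],[48,15],[50,0]]
[[12,5],[16,0],[48,15],[50,0]]
[[12,5],[16,0],[47,5],[48,15],[50,0]]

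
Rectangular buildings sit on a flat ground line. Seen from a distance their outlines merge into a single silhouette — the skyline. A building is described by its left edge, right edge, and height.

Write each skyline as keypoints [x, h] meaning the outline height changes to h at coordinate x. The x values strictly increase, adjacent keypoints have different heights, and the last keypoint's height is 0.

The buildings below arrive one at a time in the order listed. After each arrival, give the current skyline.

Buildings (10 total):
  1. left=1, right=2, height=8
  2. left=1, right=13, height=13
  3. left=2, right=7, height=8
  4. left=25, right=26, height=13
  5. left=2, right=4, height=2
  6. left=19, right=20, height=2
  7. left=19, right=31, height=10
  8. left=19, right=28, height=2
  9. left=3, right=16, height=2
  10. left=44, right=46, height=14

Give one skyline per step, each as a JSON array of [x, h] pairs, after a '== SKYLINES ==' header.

== SKYLINES ==
[[1,8],[2,0]]
[[1,13],[13,0]]
[[1,13],[13,0]]
[[1,13],[13,0],[25,13],[26,0]]
[[1,13],[13,0],[25,13],[26,0]]
[[1,13],[13,0],[19,2],[20,0],[25,13],[26,0]]
[[1,13],[13,0],[19,10],[25,13],[26,10],[31,0]]
[[1,13],[13,0],[19,10],[25,13],[26,10],[31,0]]
[[1,13],[13,2],[16,0],[19,10],[25,13],[26,10],[31,0]]
[[1,13],[13,2],[16,0],[19,10],[25,13],[26,10],[31,0],[44,14],[46,0]]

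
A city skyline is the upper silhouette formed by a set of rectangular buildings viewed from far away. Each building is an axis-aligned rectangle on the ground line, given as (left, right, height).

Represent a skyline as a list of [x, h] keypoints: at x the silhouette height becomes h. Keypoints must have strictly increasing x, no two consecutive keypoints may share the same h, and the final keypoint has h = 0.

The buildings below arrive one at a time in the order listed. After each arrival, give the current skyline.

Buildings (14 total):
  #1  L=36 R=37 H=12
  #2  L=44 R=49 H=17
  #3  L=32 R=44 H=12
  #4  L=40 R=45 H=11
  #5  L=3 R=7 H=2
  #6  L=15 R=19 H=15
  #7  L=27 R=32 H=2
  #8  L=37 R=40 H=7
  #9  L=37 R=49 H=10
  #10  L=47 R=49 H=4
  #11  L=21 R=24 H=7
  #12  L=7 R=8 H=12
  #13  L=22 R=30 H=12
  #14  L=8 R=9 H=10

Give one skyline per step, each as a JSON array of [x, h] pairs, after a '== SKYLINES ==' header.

== SKYLINES ==
[[36,12],[37,0]]
[[36,12],[37,0],[44,17],[49,0]]
[[32,12],[44,17],[49,0]]
[[32,12],[44,17],[49,0]]
[[3,2],[7,0],[32,12],[44,17],[49,0]]
[[3,2],[7,0],[15,15],[19,0],[32,12],[44,17],[49,0]]
[[3,2],[7,0],[15,15],[19,0],[27,2],[32,12],[44,17],[49,0]]
[[3,2],[7,0],[15,15],[19,0],[27,2],[32,12],[44,17],[49,0]]
[[3,2],[7,0],[15,15],[19,0],[27,2],[32,12],[44,17],[49,0]]
[[3,2],[7,0],[15,15],[19,0],[27,2],[32,12],[44,17],[49,0]]
[[3,2],[7,0],[15,15],[19,0],[21,7],[24,0],[27,2],[32,12],[44,17],[49,0]]
[[3,2],[7,12],[8,0],[15,15],[19,0],[21,7],[24,0],[27,2],[32,12],[44,17],[49,0]]
[[3,2],[7,12],[8,0],[15,15],[19,0],[21,7],[22,12],[30,2],[32,12],[44,17],[49,0]]
[[3,2],[7,12],[8,10],[9,0],[15,15],[19,0],[21,7],[22,12],[30,2],[32,12],[44,17],[49,0]]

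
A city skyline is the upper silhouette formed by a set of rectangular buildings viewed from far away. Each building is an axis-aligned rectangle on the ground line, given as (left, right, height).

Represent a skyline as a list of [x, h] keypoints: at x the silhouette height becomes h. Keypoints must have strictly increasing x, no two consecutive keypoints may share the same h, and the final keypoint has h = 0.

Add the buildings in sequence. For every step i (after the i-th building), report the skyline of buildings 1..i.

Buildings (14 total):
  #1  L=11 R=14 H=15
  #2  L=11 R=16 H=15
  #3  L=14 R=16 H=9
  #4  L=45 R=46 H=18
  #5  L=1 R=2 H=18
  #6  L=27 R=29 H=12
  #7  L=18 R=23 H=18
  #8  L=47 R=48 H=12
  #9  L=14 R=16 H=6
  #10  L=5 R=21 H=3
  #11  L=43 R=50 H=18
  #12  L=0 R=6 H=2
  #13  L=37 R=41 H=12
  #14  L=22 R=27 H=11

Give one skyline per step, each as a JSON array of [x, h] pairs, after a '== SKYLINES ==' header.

== SKYLINES ==
[[11,15],[14,0]]
[[11,15],[16,0]]
[[11,15],[16,0]]
[[11,15],[16,0],[45,18],[46,0]]
[[1,18],[2,0],[11,15],[16,0],[45,18],[46,0]]
[[1,18],[2,0],[11,15],[16,0],[27,12],[29,0],[45,18],[46,0]]
[[1,18],[2,0],[11,15],[16,0],[18,18],[23,0],[27,12],[29,0],[45,18],[46,0]]
[[1,18],[2,0],[11,15],[16,0],[18,18],[23,0],[27,12],[29,0],[45,18],[46,0],[47,12],[48,0]]
[[1,18],[2,0],[11,15],[16,0],[18,18],[23,0],[27,12],[29,0],[45,18],[46,0],[47,12],[48,0]]
[[1,18],[2,0],[5,3],[11,15],[16,3],[18,18],[23,0],[27,12],[29,0],[45,18],[46,0],[47,12],[48,0]]
[[1,18],[2,0],[5,3],[11,15],[16,3],[18,18],[23,0],[27,12],[29,0],[43,18],[50,0]]
[[0,2],[1,18],[2,2],[5,3],[11,15],[16,3],[18,18],[23,0],[27,12],[29,0],[43,18],[50,0]]
[[0,2],[1,18],[2,2],[5,3],[11,15],[16,3],[18,18],[23,0],[27,12],[29,0],[37,12],[41,0],[43,18],[50,0]]
[[0,2],[1,18],[2,2],[5,3],[11,15],[16,3],[18,18],[23,11],[27,12],[29,0],[37,12],[41,0],[43,18],[50,0]]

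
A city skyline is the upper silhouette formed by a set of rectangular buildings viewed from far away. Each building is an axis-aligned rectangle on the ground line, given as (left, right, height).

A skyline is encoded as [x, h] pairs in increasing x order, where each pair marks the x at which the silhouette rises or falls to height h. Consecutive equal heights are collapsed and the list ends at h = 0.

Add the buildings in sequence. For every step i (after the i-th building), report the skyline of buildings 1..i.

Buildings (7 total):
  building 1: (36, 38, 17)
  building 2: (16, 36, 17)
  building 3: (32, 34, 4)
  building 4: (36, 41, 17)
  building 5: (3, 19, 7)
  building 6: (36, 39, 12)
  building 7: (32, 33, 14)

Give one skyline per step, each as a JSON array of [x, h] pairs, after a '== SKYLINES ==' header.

== SKYLINES ==
[[36,17],[38,0]]
[[16,17],[38,0]]
[[16,17],[38,0]]
[[16,17],[41,0]]
[[3,7],[16,17],[41,0]]
[[3,7],[16,17],[41,0]]
[[3,7],[16,17],[41,0]]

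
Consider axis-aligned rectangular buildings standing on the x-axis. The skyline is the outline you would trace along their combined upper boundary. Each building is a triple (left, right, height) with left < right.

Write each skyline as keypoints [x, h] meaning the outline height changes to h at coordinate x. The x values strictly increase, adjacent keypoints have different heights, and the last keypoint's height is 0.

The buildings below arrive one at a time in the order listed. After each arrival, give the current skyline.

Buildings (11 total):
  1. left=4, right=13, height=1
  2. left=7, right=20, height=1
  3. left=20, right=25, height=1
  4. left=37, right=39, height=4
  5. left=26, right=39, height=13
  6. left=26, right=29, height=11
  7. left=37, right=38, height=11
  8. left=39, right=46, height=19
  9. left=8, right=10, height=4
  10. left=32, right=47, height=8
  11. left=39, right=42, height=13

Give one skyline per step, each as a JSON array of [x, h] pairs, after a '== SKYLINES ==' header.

== SKYLINES ==
[[4,1],[13,0]]
[[4,1],[20,0]]
[[4,1],[25,0]]
[[4,1],[25,0],[37,4],[39,0]]
[[4,1],[25,0],[26,13],[39,0]]
[[4,1],[25,0],[26,13],[39,0]]
[[4,1],[25,0],[26,13],[39,0]]
[[4,1],[25,0],[26,13],[39,19],[46,0]]
[[4,1],[8,4],[10,1],[25,0],[26,13],[39,19],[46,0]]
[[4,1],[8,4],[10,1],[25,0],[26,13],[39,19],[46,8],[47,0]]
[[4,1],[8,4],[10,1],[25,0],[26,13],[39,19],[46,8],[47,0]]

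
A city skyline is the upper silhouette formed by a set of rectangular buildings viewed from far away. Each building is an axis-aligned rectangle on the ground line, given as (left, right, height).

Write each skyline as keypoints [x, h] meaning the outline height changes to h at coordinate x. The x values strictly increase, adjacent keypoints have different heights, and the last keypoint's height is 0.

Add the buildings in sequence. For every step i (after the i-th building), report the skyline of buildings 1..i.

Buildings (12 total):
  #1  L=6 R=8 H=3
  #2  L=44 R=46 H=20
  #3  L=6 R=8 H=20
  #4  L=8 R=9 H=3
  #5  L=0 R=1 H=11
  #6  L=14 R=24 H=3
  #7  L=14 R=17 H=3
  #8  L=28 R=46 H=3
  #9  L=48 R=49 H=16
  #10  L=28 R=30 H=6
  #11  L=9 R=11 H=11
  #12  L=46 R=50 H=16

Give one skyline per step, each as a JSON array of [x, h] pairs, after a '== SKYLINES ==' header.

== SKYLINES ==
[[6,3],[8,0]]
[[6,3],[8,0],[44,20],[46,0]]
[[6,20],[8,0],[44,20],[46,0]]
[[6,20],[8,3],[9,0],[44,20],[46,0]]
[[0,11],[1,0],[6,20],[8,3],[9,0],[44,20],[46,0]]
[[0,11],[1,0],[6,20],[8,3],[9,0],[14,3],[24,0],[44,20],[46,0]]
[[0,11],[1,0],[6,20],[8,3],[9,0],[14,3],[24,0],[44,20],[46,0]]
[[0,11],[1,0],[6,20],[8,3],[9,0],[14,3],[24,0],[28,3],[44,20],[46,0]]
[[0,11],[1,0],[6,20],[8,3],[9,0],[14,3],[24,0],[28,3],[44,20],[46,0],[48,16],[49,0]]
[[0,11],[1,0],[6,20],[8,3],[9,0],[14,3],[24,0],[28,6],[30,3],[44,20],[46,0],[48,16],[49,0]]
[[0,11],[1,0],[6,20],[8,3],[9,11],[11,0],[14,3],[24,0],[28,6],[30,3],[44,20],[46,0],[48,16],[49,0]]
[[0,11],[1,0],[6,20],[8,3],[9,11],[11,0],[14,3],[24,0],[28,6],[30,3],[44,20],[46,16],[50,0]]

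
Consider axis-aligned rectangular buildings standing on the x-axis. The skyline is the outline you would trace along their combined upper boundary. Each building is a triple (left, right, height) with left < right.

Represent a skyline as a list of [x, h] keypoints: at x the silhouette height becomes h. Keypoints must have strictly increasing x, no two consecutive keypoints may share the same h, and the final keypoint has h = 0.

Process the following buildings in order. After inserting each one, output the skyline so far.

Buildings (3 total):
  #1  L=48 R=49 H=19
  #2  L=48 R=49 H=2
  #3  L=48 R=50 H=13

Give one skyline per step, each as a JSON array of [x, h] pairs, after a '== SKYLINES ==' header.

== SKYLINES ==
[[48,19],[49,0]]
[[48,19],[49,0]]
[[48,19],[49,13],[50,0]]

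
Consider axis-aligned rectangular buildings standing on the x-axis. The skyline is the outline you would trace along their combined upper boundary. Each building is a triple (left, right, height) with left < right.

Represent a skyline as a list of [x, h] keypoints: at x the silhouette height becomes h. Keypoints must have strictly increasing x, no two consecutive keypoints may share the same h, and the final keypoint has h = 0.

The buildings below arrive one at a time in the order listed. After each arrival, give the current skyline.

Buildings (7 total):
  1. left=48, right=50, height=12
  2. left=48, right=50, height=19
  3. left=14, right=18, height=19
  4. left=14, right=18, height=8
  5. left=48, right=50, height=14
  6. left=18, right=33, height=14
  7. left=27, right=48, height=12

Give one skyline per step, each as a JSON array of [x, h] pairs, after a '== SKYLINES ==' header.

== SKYLINES ==
[[48,12],[50,0]]
[[48,19],[50,0]]
[[14,19],[18,0],[48,19],[50,0]]
[[14,19],[18,0],[48,19],[50,0]]
[[14,19],[18,0],[48,19],[50,0]]
[[14,19],[18,14],[33,0],[48,19],[50,0]]
[[14,19],[18,14],[33,12],[48,19],[50,0]]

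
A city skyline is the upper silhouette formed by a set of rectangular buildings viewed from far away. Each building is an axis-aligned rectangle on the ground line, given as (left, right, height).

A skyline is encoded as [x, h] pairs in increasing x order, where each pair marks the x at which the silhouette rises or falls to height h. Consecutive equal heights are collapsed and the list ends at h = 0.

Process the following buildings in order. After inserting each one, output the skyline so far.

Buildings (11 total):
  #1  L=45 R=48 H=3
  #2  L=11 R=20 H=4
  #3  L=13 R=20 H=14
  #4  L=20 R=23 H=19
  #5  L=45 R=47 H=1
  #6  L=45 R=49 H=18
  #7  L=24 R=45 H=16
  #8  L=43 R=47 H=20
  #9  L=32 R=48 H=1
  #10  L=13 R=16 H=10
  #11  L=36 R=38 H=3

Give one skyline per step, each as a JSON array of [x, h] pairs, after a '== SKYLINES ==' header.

== SKYLINES ==
[[45,3],[48,0]]
[[11,4],[20,0],[45,3],[48,0]]
[[11,4],[13,14],[20,0],[45,3],[48,0]]
[[11,4],[13,14],[20,19],[23,0],[45,3],[48,0]]
[[11,4],[13,14],[20,19],[23,0],[45,3],[48,0]]
[[11,4],[13,14],[20,19],[23,0],[45,18],[49,0]]
[[11,4],[13,14],[20,19],[23,0],[24,16],[45,18],[49,0]]
[[11,4],[13,14],[20,19],[23,0],[24,16],[43,20],[47,18],[49,0]]
[[11,4],[13,14],[20,19],[23,0],[24,16],[43,20],[47,18],[49,0]]
[[11,4],[13,14],[20,19],[23,0],[24,16],[43,20],[47,18],[49,0]]
[[11,4],[13,14],[20,19],[23,0],[24,16],[43,20],[47,18],[49,0]]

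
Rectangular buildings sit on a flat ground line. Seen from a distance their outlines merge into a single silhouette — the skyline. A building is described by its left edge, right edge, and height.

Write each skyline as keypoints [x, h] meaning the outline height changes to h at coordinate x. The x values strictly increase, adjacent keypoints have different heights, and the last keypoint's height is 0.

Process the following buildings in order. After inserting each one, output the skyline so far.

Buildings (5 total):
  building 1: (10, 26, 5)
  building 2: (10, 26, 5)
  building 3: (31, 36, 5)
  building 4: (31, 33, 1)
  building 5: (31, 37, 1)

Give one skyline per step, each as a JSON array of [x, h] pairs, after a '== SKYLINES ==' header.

== SKYLINES ==
[[10,5],[26,0]]
[[10,5],[26,0]]
[[10,5],[26,0],[31,5],[36,0]]
[[10,5],[26,0],[31,5],[36,0]]
[[10,5],[26,0],[31,5],[36,1],[37,0]]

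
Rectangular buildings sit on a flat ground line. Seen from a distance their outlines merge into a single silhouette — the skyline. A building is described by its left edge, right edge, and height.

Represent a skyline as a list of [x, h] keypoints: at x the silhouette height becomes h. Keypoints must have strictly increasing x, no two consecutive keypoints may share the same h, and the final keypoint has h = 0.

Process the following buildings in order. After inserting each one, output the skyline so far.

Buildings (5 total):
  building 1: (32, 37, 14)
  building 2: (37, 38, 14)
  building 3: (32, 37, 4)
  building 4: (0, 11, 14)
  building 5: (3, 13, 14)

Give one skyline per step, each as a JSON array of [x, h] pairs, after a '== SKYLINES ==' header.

== SKYLINES ==
[[32,14],[37,0]]
[[32,14],[38,0]]
[[32,14],[38,0]]
[[0,14],[11,0],[32,14],[38,0]]
[[0,14],[13,0],[32,14],[38,0]]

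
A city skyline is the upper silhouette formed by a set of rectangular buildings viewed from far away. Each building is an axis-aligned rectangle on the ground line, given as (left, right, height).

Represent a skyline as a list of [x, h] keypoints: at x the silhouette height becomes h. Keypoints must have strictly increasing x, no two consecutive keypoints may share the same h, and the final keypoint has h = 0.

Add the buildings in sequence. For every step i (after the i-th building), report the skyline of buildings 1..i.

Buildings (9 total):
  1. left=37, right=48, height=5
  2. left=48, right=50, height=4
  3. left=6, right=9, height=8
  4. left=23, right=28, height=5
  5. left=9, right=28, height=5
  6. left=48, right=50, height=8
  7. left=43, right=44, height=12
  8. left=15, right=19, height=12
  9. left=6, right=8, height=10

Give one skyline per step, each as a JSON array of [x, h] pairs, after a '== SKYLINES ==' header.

== SKYLINES ==
[[37,5],[48,0]]
[[37,5],[48,4],[50,0]]
[[6,8],[9,0],[37,5],[48,4],[50,0]]
[[6,8],[9,0],[23,5],[28,0],[37,5],[48,4],[50,0]]
[[6,8],[9,5],[28,0],[37,5],[48,4],[50,0]]
[[6,8],[9,5],[28,0],[37,5],[48,8],[50,0]]
[[6,8],[9,5],[28,0],[37,5],[43,12],[44,5],[48,8],[50,0]]
[[6,8],[9,5],[15,12],[19,5],[28,0],[37,5],[43,12],[44,5],[48,8],[50,0]]
[[6,10],[8,8],[9,5],[15,12],[19,5],[28,0],[37,5],[43,12],[44,5],[48,8],[50,0]]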